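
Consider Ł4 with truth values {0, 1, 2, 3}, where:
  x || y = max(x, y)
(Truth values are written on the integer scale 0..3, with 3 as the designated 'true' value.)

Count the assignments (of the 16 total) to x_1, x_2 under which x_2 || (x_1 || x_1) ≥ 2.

12

x_1 = 0, x_2 = 0 ↦ 0  <
x_1 = 0, x_2 = 1 ↦ 1  <
x_1 = 0, x_2 = 2 ↦ 2  ≥
x_1 = 0, x_2 = 3 ↦ 3  ≥
x_1 = 1, x_2 = 0 ↦ 1  <
x_1 = 1, x_2 = 1 ↦ 1  <
x_1 = 1, x_2 = 2 ↦ 2  ≥
x_1 = 1, x_2 = 3 ↦ 3  ≥
x_1 = 2, x_2 = 0 ↦ 2  ≥
x_1 = 2, x_2 = 1 ↦ 2  ≥
x_1 = 2, x_2 = 2 ↦ 2  ≥
x_1 = 2, x_2 = 3 ↦ 3  ≥
x_1 = 3, x_2 = 0 ↦ 3  ≥
x_1 = 3, x_2 = 1 ↦ 3  ≥
x_1 = 3, x_2 = 2 ↦ 3  ≥
x_1 = 3, x_2 = 3 ↦ 3  ≥
So 12 of the 16 assignments meet the threshold.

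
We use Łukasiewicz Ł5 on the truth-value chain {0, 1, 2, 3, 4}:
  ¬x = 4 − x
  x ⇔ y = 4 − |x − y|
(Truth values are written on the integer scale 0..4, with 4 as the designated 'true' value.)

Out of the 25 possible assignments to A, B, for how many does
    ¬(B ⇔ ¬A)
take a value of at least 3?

6

value 4: 2 assignments (counts)
value 3: 4 assignments (counts)
value 2: 6 assignments
value 1: 8 assignments
value 0: 5 assignments
So 6 of the 25 assignments meet the threshold.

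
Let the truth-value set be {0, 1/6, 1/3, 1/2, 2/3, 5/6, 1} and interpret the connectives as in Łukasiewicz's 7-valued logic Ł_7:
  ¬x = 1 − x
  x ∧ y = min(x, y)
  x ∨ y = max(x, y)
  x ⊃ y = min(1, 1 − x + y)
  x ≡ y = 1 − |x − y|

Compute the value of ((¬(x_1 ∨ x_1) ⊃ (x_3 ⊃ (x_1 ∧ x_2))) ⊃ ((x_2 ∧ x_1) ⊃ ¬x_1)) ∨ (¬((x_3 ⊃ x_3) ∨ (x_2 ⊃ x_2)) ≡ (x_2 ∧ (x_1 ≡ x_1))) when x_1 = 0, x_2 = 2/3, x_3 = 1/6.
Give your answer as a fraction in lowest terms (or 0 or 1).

1

x_1 ∨ x_1 = 0 ∨ 0 = 0
¬(x_1 ∨ x_1) = ¬0 = 1
x_1 ∧ x_2 = 0 ∧ 2/3 = 0
x_3 ⊃ (x_1 ∧ x_2) = 1/6 ⊃ 0 = 5/6
¬(x_1 ∨ x_1) ⊃ (x_3 ⊃ (x_1 ∧ x_2)) = 1 ⊃ 5/6 = 5/6
x_2 ∧ x_1 = 2/3 ∧ 0 = 0
¬x_1 = ¬0 = 1
(x_2 ∧ x_1) ⊃ ¬x_1 = 0 ⊃ 1 = 1
(¬(x_1 ∨ x_1) ⊃ (x_3 ⊃ (x_1 ∧ x_2))) ⊃ ((x_2 ∧ x_1) ⊃ ¬x_1) = 5/6 ⊃ 1 = 1
x_3 ⊃ x_3 = 1/6 ⊃ 1/6 = 1
x_2 ⊃ x_2 = 2/3 ⊃ 2/3 = 1
(x_3 ⊃ x_3) ∨ (x_2 ⊃ x_2) = 1 ∨ 1 = 1
¬((x_3 ⊃ x_3) ∨ (x_2 ⊃ x_2)) = ¬1 = 0
x_1 ≡ x_1 = 0 ≡ 0 = 1
x_2 ∧ (x_1 ≡ x_1) = 2/3 ∧ 1 = 2/3
¬((x_3 ⊃ x_3) ∨ (x_2 ⊃ x_2)) ≡ (x_2 ∧ (x_1 ≡ x_1)) = 0 ≡ 2/3 = 1/3
((¬(x_1 ∨ x_1) ⊃ (x_3 ⊃ (x_1 ∧ x_2))) ⊃ ((x_2 ∧ x_1) ⊃ ¬x_1)) ∨ (¬((x_3 ⊃ x_3) ∨ (x_2 ⊃ x_2)) ≡ (x_2 ∧ (x_1 ≡ x_1))) = 1 ∨ 1/3 = 1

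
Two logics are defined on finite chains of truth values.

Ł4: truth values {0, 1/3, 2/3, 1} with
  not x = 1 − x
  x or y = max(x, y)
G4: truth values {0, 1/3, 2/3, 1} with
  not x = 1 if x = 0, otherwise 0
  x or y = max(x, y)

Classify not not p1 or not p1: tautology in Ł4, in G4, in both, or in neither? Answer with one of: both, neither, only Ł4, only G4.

only G4

In Ł4: at p1 = 1/3 the value is 2/3 — not a tautology.
In G4: every assignment gives 1 — tautology.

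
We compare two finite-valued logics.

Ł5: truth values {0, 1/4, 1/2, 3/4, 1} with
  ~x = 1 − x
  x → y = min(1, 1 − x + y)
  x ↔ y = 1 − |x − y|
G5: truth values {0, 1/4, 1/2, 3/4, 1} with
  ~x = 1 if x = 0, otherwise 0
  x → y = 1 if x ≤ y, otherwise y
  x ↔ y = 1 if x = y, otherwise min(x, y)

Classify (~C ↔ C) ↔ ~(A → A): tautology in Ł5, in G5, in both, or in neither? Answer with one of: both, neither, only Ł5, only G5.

In Ł5: at A = 0, C = 1/4 the value is 1/2 — not a tautology.
In G5: every assignment gives 1 — tautology.

only G5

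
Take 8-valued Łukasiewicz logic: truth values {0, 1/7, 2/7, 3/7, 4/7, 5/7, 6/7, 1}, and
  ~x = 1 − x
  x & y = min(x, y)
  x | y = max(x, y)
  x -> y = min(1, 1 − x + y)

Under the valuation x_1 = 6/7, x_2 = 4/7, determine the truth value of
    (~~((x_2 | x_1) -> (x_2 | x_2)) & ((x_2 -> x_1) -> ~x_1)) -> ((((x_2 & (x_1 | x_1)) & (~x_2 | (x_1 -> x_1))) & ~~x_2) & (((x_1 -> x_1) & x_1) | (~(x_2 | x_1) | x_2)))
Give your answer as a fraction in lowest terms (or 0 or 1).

x_2 | x_1 = 4/7 | 6/7 = 6/7
x_2 | x_2 = 4/7 | 4/7 = 4/7
(x_2 | x_1) -> (x_2 | x_2) = 6/7 -> 4/7 = 5/7
~((x_2 | x_1) -> (x_2 | x_2)) = ~5/7 = 2/7
~~((x_2 | x_1) -> (x_2 | x_2)) = ~2/7 = 5/7
x_2 -> x_1 = 4/7 -> 6/7 = 1
~x_1 = ~6/7 = 1/7
(x_2 -> x_1) -> ~x_1 = 1 -> 1/7 = 1/7
~~((x_2 | x_1) -> (x_2 | x_2)) & ((x_2 -> x_1) -> ~x_1) = 5/7 & 1/7 = 1/7
x_1 | x_1 = 6/7 | 6/7 = 6/7
x_2 & (x_1 | x_1) = 4/7 & 6/7 = 4/7
~x_2 = ~4/7 = 3/7
x_1 -> x_1 = 6/7 -> 6/7 = 1
~x_2 | (x_1 -> x_1) = 3/7 | 1 = 1
(x_2 & (x_1 | x_1)) & (~x_2 | (x_1 -> x_1)) = 4/7 & 1 = 4/7
~x_2 = ~4/7 = 3/7
~~x_2 = ~3/7 = 4/7
((x_2 & (x_1 | x_1)) & (~x_2 | (x_1 -> x_1))) & ~~x_2 = 4/7 & 4/7 = 4/7
x_1 -> x_1 = 6/7 -> 6/7 = 1
(x_1 -> x_1) & x_1 = 1 & 6/7 = 6/7
x_2 | x_1 = 4/7 | 6/7 = 6/7
~(x_2 | x_1) = ~6/7 = 1/7
~(x_2 | x_1) | x_2 = 1/7 | 4/7 = 4/7
((x_1 -> x_1) & x_1) | (~(x_2 | x_1) | x_2) = 6/7 | 4/7 = 6/7
(((x_2 & (x_1 | x_1)) & (~x_2 | (x_1 -> x_1))) & ~~x_2) & (((x_1 -> x_1) & x_1) | (~(x_2 | x_1) | x_2)) = 4/7 & 6/7 = 4/7
(~~((x_2 | x_1) -> (x_2 | x_2)) & ((x_2 -> x_1) -> ~x_1)) -> ((((x_2 & (x_1 | x_1)) & (~x_2 | (x_1 -> x_1))) & ~~x_2) & (((x_1 -> x_1) & x_1) | (~(x_2 | x_1) | x_2))) = 1/7 -> 4/7 = 1

1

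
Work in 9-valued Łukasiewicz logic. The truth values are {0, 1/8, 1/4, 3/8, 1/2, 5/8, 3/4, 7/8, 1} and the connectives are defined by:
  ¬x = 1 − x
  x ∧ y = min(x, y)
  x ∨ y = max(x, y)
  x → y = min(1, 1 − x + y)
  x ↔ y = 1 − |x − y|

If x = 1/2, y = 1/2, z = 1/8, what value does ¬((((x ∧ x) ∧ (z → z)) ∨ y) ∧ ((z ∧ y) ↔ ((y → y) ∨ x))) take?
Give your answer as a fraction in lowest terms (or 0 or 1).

x ∧ x = 1/2 ∧ 1/2 = 1/2
z → z = 1/8 → 1/8 = 1
(x ∧ x) ∧ (z → z) = 1/2 ∧ 1 = 1/2
((x ∧ x) ∧ (z → z)) ∨ y = 1/2 ∨ 1/2 = 1/2
z ∧ y = 1/8 ∧ 1/2 = 1/8
y → y = 1/2 → 1/2 = 1
(y → y) ∨ x = 1 ∨ 1/2 = 1
(z ∧ y) ↔ ((y → y) ∨ x) = 1/8 ↔ 1 = 1/8
(((x ∧ x) ∧ (z → z)) ∨ y) ∧ ((z ∧ y) ↔ ((y → y) ∨ x)) = 1/2 ∧ 1/8 = 1/8
¬((((x ∧ x) ∧ (z → z)) ∨ y) ∧ ((z ∧ y) ↔ ((y → y) ∨ x))) = ¬1/8 = 7/8

7/8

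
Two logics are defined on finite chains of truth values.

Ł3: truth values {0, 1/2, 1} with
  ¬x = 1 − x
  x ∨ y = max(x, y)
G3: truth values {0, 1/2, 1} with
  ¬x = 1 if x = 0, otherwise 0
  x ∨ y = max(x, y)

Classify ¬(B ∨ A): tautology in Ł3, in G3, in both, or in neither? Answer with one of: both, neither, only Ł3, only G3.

neither

In Ł3: at A = 0, B = 1/2 the value is 1/2 — not a tautology.
In G3: at A = 0, B = 1/2 the value is 0 — not a tautology.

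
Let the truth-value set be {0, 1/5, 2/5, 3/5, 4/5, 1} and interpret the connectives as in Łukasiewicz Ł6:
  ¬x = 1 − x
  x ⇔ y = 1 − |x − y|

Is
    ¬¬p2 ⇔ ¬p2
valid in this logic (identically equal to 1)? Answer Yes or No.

No

Counterexample: take p2 = 0.
¬p2 = ¬0 = 1
¬¬p2 = ¬1 = 0
¬p2 = ¬0 = 1
¬¬p2 ⇔ ¬p2 = 0 ⇔ 1 = 0
This gives 0 ≠ 1.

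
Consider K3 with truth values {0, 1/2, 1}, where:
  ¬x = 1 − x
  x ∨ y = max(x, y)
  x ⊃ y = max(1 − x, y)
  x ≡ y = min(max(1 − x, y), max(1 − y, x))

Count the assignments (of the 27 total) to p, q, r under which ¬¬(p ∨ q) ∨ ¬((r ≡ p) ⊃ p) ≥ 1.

17

value 1: 17 assignments (counts)
value 1/2: 9 assignments
value 0: 1 assignment
So 17 of the 27 assignments meet the threshold.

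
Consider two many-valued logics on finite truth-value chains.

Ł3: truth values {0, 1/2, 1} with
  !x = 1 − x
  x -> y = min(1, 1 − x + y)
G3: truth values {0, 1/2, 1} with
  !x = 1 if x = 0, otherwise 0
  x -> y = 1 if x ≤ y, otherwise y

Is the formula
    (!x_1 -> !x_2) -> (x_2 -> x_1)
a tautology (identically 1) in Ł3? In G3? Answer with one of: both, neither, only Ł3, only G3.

only Ł3

In Ł3: every assignment gives 1 — tautology.
In G3: at x_1 = 1/2, x_2 = 1 the value is 1/2 — not a tautology.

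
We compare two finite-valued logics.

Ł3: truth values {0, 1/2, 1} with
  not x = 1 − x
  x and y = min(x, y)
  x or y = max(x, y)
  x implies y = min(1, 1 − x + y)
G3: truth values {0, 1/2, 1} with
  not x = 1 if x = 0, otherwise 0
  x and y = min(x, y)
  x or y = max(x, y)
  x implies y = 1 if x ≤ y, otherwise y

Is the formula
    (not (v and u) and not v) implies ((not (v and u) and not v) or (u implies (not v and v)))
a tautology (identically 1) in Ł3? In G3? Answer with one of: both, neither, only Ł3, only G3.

In Ł3: every assignment gives 1 — tautology.
In G3: every assignment gives 1 — tautology.

both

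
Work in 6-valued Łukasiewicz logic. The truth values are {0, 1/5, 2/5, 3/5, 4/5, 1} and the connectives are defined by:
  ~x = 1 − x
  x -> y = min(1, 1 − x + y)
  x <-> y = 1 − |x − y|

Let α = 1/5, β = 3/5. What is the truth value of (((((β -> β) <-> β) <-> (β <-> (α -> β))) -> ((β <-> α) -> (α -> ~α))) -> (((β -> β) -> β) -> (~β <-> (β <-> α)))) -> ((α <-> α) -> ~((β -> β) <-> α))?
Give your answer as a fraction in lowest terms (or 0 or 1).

4/5

β -> β = 3/5 -> 3/5 = 1
(β -> β) <-> β = 1 <-> 3/5 = 3/5
α -> β = 1/5 -> 3/5 = 1
β <-> (α -> β) = 3/5 <-> 1 = 3/5
((β -> β) <-> β) <-> (β <-> (α -> β)) = 3/5 <-> 3/5 = 1
β <-> α = 3/5 <-> 1/5 = 3/5
~α = ~1/5 = 4/5
α -> ~α = 1/5 -> 4/5 = 1
(β <-> α) -> (α -> ~α) = 3/5 -> 1 = 1
(((β -> β) <-> β) <-> (β <-> (α -> β))) -> ((β <-> α) -> (α -> ~α)) = 1 -> 1 = 1
β -> β = 3/5 -> 3/5 = 1
(β -> β) -> β = 1 -> 3/5 = 3/5
~β = ~3/5 = 2/5
β <-> α = 3/5 <-> 1/5 = 3/5
~β <-> (β <-> α) = 2/5 <-> 3/5 = 4/5
((β -> β) -> β) -> (~β <-> (β <-> α)) = 3/5 -> 4/5 = 1
((((β -> β) <-> β) <-> (β <-> (α -> β))) -> ((β <-> α) -> (α -> ~α))) -> (((β -> β) -> β) -> (~β <-> (β <-> α))) = 1 -> 1 = 1
α <-> α = 1/5 <-> 1/5 = 1
β -> β = 3/5 -> 3/5 = 1
(β -> β) <-> α = 1 <-> 1/5 = 1/5
~((β -> β) <-> α) = ~1/5 = 4/5
(α <-> α) -> ~((β -> β) <-> α) = 1 -> 4/5 = 4/5
(((((β -> β) <-> β) <-> (β <-> (α -> β))) -> ((β <-> α) -> (α -> ~α))) -> (((β -> β) -> β) -> (~β <-> (β <-> α)))) -> ((α <-> α) -> ~((β -> β) <-> α)) = 1 -> 4/5 = 4/5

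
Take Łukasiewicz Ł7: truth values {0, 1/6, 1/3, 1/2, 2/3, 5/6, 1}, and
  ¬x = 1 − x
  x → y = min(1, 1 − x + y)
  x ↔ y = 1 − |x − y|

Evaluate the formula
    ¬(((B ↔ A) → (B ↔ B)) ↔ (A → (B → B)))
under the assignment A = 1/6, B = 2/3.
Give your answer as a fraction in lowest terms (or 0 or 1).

B ↔ A = 2/3 ↔ 1/6 = 1/2
B ↔ B = 2/3 ↔ 2/3 = 1
(B ↔ A) → (B ↔ B) = 1/2 → 1 = 1
B → B = 2/3 → 2/3 = 1
A → (B → B) = 1/6 → 1 = 1
((B ↔ A) → (B ↔ B)) ↔ (A → (B → B)) = 1 ↔ 1 = 1
¬(((B ↔ A) → (B ↔ B)) ↔ (A → (B → B))) = ¬1 = 0

0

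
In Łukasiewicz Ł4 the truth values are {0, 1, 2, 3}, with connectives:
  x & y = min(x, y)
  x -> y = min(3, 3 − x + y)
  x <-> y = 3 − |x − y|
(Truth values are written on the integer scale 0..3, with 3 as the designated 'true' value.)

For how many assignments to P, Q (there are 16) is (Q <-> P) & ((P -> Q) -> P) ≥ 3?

P = 0, Q = 0 ↦ 0  <
P = 0, Q = 1 ↦ 0  <
P = 0, Q = 2 ↦ 0  <
P = 0, Q = 3 ↦ 0  <
P = 1, Q = 0 ↦ 2  <
P = 1, Q = 1 ↦ 1  <
P = 1, Q = 2 ↦ 1  <
P = 1, Q = 3 ↦ 1  <
P = 2, Q = 0 ↦ 1  <
P = 2, Q = 1 ↦ 2  <
P = 2, Q = 2 ↦ 2  <
P = 2, Q = 3 ↦ 2  <
P = 3, Q = 0 ↦ 0  <
P = 3, Q = 1 ↦ 1  <
P = 3, Q = 2 ↦ 2  <
P = 3, Q = 3 ↦ 3  ≥
So 1 of the 16 assignments meets the threshold.

1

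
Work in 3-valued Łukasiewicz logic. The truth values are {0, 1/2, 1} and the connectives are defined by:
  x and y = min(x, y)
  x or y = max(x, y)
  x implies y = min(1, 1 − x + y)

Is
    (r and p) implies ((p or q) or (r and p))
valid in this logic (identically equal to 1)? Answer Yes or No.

Yes

At p = 1/2, q = 1/2, r = 1, for instance:
r and p = 1 and 1/2 = 1/2
p or q = 1/2 or 1/2 = 1/2
(p or q) or (r and p) = 1/2 or 1/2 = 1/2
(r and p) implies ((p or q) or (r and p)) = 1/2 implies 1/2 = 1
and checking the remaining 26 assignments likewise gives ≥ 1 in every case.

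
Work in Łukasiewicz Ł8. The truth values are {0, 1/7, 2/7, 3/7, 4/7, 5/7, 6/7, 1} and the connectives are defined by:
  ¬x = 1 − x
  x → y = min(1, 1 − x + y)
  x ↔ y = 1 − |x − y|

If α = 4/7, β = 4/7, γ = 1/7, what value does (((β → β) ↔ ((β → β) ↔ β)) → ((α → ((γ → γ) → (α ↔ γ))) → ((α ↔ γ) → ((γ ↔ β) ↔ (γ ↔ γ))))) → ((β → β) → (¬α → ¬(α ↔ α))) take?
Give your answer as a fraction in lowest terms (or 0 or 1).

β → β = 4/7 → 4/7 = 1
β → β = 4/7 → 4/7 = 1
(β → β) ↔ β = 1 ↔ 4/7 = 4/7
(β → β) ↔ ((β → β) ↔ β) = 1 ↔ 4/7 = 4/7
γ → γ = 1/7 → 1/7 = 1
α ↔ γ = 4/7 ↔ 1/7 = 4/7
(γ → γ) → (α ↔ γ) = 1 → 4/7 = 4/7
α → ((γ → γ) → (α ↔ γ)) = 4/7 → 4/7 = 1
α ↔ γ = 4/7 ↔ 1/7 = 4/7
γ ↔ β = 1/7 ↔ 4/7 = 4/7
γ ↔ γ = 1/7 ↔ 1/7 = 1
(γ ↔ β) ↔ (γ ↔ γ) = 4/7 ↔ 1 = 4/7
(α ↔ γ) → ((γ ↔ β) ↔ (γ ↔ γ)) = 4/7 → 4/7 = 1
(α → ((γ → γ) → (α ↔ γ))) → ((α ↔ γ) → ((γ ↔ β) ↔ (γ ↔ γ))) = 1 → 1 = 1
((β → β) ↔ ((β → β) ↔ β)) → ((α → ((γ → γ) → (α ↔ γ))) → ((α ↔ γ) → ((γ ↔ β) ↔ (γ ↔ γ)))) = 4/7 → 1 = 1
β → β = 4/7 → 4/7 = 1
¬α = ¬4/7 = 3/7
α ↔ α = 4/7 ↔ 4/7 = 1
¬(α ↔ α) = ¬1 = 0
¬α → ¬(α ↔ α) = 3/7 → 0 = 4/7
(β → β) → (¬α → ¬(α ↔ α)) = 1 → 4/7 = 4/7
(((β → β) ↔ ((β → β) ↔ β)) → ((α → ((γ → γ) → (α ↔ γ))) → ((α ↔ γ) → ((γ ↔ β) ↔ (γ ↔ γ))))) → ((β → β) → (¬α → ¬(α ↔ α))) = 1 → 4/7 = 4/7

4/7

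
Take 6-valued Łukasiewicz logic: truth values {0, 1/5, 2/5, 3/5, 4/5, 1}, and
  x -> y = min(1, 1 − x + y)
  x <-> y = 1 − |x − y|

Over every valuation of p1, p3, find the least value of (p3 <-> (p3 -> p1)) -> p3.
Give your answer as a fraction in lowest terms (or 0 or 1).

Take p1 = 0, p3 = 2/5:
p3 -> p1 = 2/5 -> 0 = 3/5
p3 <-> (p3 -> p1) = 2/5 <-> 3/5 = 4/5
(p3 <-> (p3 -> p1)) -> p3 = 4/5 -> 2/5 = 3/5
No assignment yields a value below 3/5, so this is the minimum.

3/5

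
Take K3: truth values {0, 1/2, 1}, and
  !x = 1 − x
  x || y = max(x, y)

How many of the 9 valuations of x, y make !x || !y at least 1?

5

x = 0, y = 0 ↦ 1  ≥
x = 0, y = 1/2 ↦ 1  ≥
x = 0, y = 1 ↦ 1  ≥
x = 1/2, y = 0 ↦ 1  ≥
x = 1/2, y = 1/2 ↦ 1/2  <
x = 1/2, y = 1 ↦ 1/2  <
x = 1, y = 0 ↦ 1  ≥
x = 1, y = 1/2 ↦ 1/2  <
x = 1, y = 1 ↦ 0  <
So 5 of the 9 assignments meet the threshold.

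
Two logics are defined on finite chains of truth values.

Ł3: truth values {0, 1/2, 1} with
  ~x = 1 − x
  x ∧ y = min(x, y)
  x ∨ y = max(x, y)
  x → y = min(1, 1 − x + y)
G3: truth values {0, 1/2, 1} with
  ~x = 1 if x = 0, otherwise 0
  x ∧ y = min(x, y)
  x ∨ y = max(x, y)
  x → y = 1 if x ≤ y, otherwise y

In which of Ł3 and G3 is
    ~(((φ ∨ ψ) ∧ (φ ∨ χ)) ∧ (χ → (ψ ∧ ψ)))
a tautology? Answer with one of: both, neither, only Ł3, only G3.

neither

In Ł3: at φ = 0, ψ = 1/2, χ = 1/2 the value is 1/2 — not a tautology.
In G3: at φ = 0, ψ = 1/2, χ = 1/2 the value is 0 — not a tautology.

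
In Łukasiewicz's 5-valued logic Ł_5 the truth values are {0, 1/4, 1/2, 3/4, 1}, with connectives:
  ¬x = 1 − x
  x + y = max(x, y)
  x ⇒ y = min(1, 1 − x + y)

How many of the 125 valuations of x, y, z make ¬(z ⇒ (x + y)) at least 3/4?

value 1: 1 assignment (counts)
value 3/4: 4 assignments (counts)
value 1/2: 9 assignments
value 1/4: 16 assignments
value 0: 95 assignments
So 5 of the 125 assignments meet the threshold.

5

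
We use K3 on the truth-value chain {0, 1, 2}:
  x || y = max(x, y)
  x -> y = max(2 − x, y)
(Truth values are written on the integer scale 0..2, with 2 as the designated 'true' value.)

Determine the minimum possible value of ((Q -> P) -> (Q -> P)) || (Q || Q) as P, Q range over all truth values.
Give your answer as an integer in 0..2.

1

Take P = 0, Q = 1:
Q -> P = 1 -> 0 = 1
Q -> P = 1 -> 0 = 1
(Q -> P) -> (Q -> P) = 1 -> 1 = 1
Q || Q = 1 || 1 = 1
((Q -> P) -> (Q -> P)) || (Q || Q) = 1 || 1 = 1
No assignment yields a value below 1, so this is the minimum.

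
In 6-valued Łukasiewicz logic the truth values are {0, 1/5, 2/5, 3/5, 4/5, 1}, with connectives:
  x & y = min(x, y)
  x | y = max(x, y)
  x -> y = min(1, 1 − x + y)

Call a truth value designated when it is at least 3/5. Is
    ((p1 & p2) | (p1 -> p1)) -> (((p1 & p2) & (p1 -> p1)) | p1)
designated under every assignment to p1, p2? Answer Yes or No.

No

Counterexample: take p1 = 0, p2 = 0.
p1 & p2 = 0 & 0 = 0
p1 -> p1 = 0 -> 0 = 1
(p1 & p2) | (p1 -> p1) = 0 | 1 = 1
p1 & p2 = 0 & 0 = 0
p1 -> p1 = 0 -> 0 = 1
(p1 & p2) & (p1 -> p1) = 0 & 1 = 0
((p1 & p2) & (p1 -> p1)) | p1 = 0 | 0 = 0
((p1 & p2) | (p1 -> p1)) -> (((p1 & p2) & (p1 -> p1)) | p1) = 1 -> 0 = 0
This gives 0, which is below 3/5.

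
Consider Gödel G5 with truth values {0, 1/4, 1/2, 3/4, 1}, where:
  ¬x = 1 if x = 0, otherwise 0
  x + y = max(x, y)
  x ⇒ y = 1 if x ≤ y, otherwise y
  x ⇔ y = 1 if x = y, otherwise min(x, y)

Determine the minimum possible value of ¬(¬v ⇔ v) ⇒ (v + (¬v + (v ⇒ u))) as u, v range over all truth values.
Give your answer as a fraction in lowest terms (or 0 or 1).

Take u = 0, v = 1/4:
¬v = ¬1/4 = 0
¬v ⇔ v = 0 ⇔ 1/4 = 0
¬(¬v ⇔ v) = ¬0 = 1
¬v = ¬1/4 = 0
v ⇒ u = 1/4 ⇒ 0 = 0
¬v + (v ⇒ u) = 0 + 0 = 0
v + (¬v + (v ⇒ u)) = 1/4 + 0 = 1/4
¬(¬v ⇔ v) ⇒ (v + (¬v + (v ⇒ u))) = 1 ⇒ 1/4 = 1/4
No assignment yields a value below 1/4, so this is the minimum.

1/4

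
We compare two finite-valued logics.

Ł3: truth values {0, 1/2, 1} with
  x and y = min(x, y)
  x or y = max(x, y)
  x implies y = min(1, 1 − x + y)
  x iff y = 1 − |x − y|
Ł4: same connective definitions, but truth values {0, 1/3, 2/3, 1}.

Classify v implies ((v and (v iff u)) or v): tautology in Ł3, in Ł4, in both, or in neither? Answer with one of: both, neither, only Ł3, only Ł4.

In Ł3: every assignment gives 1 — tautology.
In Ł4: every assignment gives 1 — tautology.

both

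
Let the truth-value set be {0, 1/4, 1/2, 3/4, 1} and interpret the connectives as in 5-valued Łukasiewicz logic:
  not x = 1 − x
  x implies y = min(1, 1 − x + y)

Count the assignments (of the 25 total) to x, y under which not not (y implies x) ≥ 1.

15

value 1: 15 assignments (counts)
value 3/4: 4 assignments
value 1/2: 3 assignments
value 1/4: 2 assignments
value 0: 1 assignment
So 15 of the 25 assignments meet the threshold.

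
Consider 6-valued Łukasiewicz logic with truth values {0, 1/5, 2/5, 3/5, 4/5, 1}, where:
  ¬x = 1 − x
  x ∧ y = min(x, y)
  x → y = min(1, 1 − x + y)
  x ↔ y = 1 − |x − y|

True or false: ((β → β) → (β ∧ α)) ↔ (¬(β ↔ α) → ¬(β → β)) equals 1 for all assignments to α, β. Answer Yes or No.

Counterexample: take α = 0, β = 0.
β → β = 0 → 0 = 1
β ∧ α = 0 ∧ 0 = 0
(β → β) → (β ∧ α) = 1 → 0 = 0
β ↔ α = 0 ↔ 0 = 1
¬(β ↔ α) = ¬1 = 0
β → β = 0 → 0 = 1
¬(β → β) = ¬1 = 0
¬(β ↔ α) → ¬(β → β) = 0 → 0 = 1
((β → β) → (β ∧ α)) ↔ (¬(β ↔ α) → ¬(β → β)) = 0 ↔ 1 = 0
This gives 0 ≠ 1.

No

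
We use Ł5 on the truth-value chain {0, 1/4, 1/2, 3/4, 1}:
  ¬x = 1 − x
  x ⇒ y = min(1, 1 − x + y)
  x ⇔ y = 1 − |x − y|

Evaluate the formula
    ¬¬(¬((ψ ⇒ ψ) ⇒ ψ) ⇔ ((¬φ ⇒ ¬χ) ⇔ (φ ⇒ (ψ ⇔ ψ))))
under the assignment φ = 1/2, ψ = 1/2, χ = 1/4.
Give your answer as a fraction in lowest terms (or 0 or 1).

ψ ⇒ ψ = 1/2 ⇒ 1/2 = 1
(ψ ⇒ ψ) ⇒ ψ = 1 ⇒ 1/2 = 1/2
¬((ψ ⇒ ψ) ⇒ ψ) = ¬1/2 = 1/2
¬φ = ¬1/2 = 1/2
¬χ = ¬1/4 = 3/4
¬φ ⇒ ¬χ = 1/2 ⇒ 3/4 = 1
ψ ⇔ ψ = 1/2 ⇔ 1/2 = 1
φ ⇒ (ψ ⇔ ψ) = 1/2 ⇒ 1 = 1
(¬φ ⇒ ¬χ) ⇔ (φ ⇒ (ψ ⇔ ψ)) = 1 ⇔ 1 = 1
¬((ψ ⇒ ψ) ⇒ ψ) ⇔ ((¬φ ⇒ ¬χ) ⇔ (φ ⇒ (ψ ⇔ ψ))) = 1/2 ⇔ 1 = 1/2
¬(¬((ψ ⇒ ψ) ⇒ ψ) ⇔ ((¬φ ⇒ ¬χ) ⇔ (φ ⇒ (ψ ⇔ ψ)))) = ¬1/2 = 1/2
¬¬(¬((ψ ⇒ ψ) ⇒ ψ) ⇔ ((¬φ ⇒ ¬χ) ⇔ (φ ⇒ (ψ ⇔ ψ)))) = ¬1/2 = 1/2

1/2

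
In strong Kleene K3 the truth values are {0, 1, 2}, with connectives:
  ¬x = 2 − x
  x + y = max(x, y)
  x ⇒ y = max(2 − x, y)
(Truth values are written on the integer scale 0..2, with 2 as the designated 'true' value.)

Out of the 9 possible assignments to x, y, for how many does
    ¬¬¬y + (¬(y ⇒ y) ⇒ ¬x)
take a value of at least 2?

7

x = 0, y = 0 ↦ 2  ≥
x = 0, y = 1 ↦ 2  ≥
x = 0, y = 2 ↦ 2  ≥
x = 1, y = 0 ↦ 2  ≥
x = 1, y = 1 ↦ 1  <
x = 1, y = 2 ↦ 2  ≥
x = 2, y = 0 ↦ 2  ≥
x = 2, y = 1 ↦ 1  <
x = 2, y = 2 ↦ 2  ≥
So 7 of the 9 assignments meet the threshold.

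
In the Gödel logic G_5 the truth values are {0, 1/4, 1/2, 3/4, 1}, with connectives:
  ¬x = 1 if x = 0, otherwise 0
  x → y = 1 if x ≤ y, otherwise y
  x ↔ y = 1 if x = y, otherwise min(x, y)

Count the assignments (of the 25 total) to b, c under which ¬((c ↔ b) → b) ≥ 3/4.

1

value 1: 1 assignment (counts)
value 0: 24 assignments
So 1 of the 25 assignments meets the threshold.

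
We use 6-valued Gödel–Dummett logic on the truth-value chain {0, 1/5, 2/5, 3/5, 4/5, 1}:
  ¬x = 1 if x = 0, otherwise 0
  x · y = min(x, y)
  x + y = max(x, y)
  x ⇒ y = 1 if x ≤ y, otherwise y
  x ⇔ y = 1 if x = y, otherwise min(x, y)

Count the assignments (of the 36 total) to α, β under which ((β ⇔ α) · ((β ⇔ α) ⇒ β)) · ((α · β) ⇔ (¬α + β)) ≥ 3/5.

value 1: 1 assignment (counts)
value 4/5: 3 assignments (counts)
value 3/5: 5 assignments (counts)
value 2/5: 7 assignments
value 1/5: 9 assignments
value 0: 11 assignments
So 9 of the 36 assignments meet the threshold.

9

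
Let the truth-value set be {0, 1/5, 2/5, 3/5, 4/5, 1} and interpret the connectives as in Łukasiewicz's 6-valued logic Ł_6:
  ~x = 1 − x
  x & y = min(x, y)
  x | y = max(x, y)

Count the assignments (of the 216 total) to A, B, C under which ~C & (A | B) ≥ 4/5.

40

value 1: 11 assignments (counts)
value 4/5: 29 assignments (counts)
value 3/5: 41 assignments
value 2/5: 47 assignments
value 1/5: 47 assignments
value 0: 41 assignments
So 40 of the 216 assignments meet the threshold.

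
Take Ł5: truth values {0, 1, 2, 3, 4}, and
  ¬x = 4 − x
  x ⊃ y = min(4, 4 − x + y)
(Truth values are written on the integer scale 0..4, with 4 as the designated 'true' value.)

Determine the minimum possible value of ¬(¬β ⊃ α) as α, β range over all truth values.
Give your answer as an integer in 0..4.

Take α = 0, β = 4:
¬β = ¬4 = 0
¬β ⊃ α = 0 ⊃ 0 = 4
¬(¬β ⊃ α) = ¬4 = 0
No assignment yields a value below 0, so this is the minimum.

0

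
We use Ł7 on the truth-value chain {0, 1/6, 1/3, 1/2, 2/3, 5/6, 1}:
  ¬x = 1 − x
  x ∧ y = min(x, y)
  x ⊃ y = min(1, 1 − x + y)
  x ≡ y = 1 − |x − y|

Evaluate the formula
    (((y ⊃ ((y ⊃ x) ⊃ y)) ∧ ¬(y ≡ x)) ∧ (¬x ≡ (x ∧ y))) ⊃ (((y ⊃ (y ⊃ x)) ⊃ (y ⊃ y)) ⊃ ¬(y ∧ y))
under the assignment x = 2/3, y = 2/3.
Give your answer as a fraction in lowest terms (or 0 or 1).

y ⊃ x = 2/3 ⊃ 2/3 = 1
(y ⊃ x) ⊃ y = 1 ⊃ 2/3 = 2/3
y ⊃ ((y ⊃ x) ⊃ y) = 2/3 ⊃ 2/3 = 1
y ≡ x = 2/3 ≡ 2/3 = 1
¬(y ≡ x) = ¬1 = 0
(y ⊃ ((y ⊃ x) ⊃ y)) ∧ ¬(y ≡ x) = 1 ∧ 0 = 0
¬x = ¬2/3 = 1/3
x ∧ y = 2/3 ∧ 2/3 = 2/3
¬x ≡ (x ∧ y) = 1/3 ≡ 2/3 = 2/3
((y ⊃ ((y ⊃ x) ⊃ y)) ∧ ¬(y ≡ x)) ∧ (¬x ≡ (x ∧ y)) = 0 ∧ 2/3 = 0
y ⊃ x = 2/3 ⊃ 2/3 = 1
y ⊃ (y ⊃ x) = 2/3 ⊃ 1 = 1
y ⊃ y = 2/3 ⊃ 2/3 = 1
(y ⊃ (y ⊃ x)) ⊃ (y ⊃ y) = 1 ⊃ 1 = 1
y ∧ y = 2/3 ∧ 2/3 = 2/3
¬(y ∧ y) = ¬2/3 = 1/3
((y ⊃ (y ⊃ x)) ⊃ (y ⊃ y)) ⊃ ¬(y ∧ y) = 1 ⊃ 1/3 = 1/3
(((y ⊃ ((y ⊃ x) ⊃ y)) ∧ ¬(y ≡ x)) ∧ (¬x ≡ (x ∧ y))) ⊃ (((y ⊃ (y ⊃ x)) ⊃ (y ⊃ y)) ⊃ ¬(y ∧ y)) = 0 ⊃ 1/3 = 1

1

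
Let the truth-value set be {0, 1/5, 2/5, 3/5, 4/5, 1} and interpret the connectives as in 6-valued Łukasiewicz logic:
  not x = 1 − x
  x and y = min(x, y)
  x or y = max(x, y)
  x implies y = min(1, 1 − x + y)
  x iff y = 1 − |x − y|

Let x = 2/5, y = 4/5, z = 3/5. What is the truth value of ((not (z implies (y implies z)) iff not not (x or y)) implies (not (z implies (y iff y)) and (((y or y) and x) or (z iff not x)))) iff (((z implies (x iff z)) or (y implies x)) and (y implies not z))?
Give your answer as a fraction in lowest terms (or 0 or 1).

y implies z = 4/5 implies 3/5 = 4/5
z implies (y implies z) = 3/5 implies 4/5 = 1
not (z implies (y implies z)) = not 1 = 0
x or y = 2/5 or 4/5 = 4/5
not (x or y) = not 4/5 = 1/5
not not (x or y) = not 1/5 = 4/5
not (z implies (y implies z)) iff not not (x or y) = 0 iff 4/5 = 1/5
y iff y = 4/5 iff 4/5 = 1
z implies (y iff y) = 3/5 implies 1 = 1
not (z implies (y iff y)) = not 1 = 0
y or y = 4/5 or 4/5 = 4/5
(y or y) and x = 4/5 and 2/5 = 2/5
not x = not 2/5 = 3/5
z iff not x = 3/5 iff 3/5 = 1
((y or y) and x) or (z iff not x) = 2/5 or 1 = 1
not (z implies (y iff y)) and (((y or y) and x) or (z iff not x)) = 0 and 1 = 0
(not (z implies (y implies z)) iff not not (x or y)) implies (not (z implies (y iff y)) and (((y or y) and x) or (z iff not x))) = 1/5 implies 0 = 4/5
x iff z = 2/5 iff 3/5 = 4/5
z implies (x iff z) = 3/5 implies 4/5 = 1
y implies x = 4/5 implies 2/5 = 3/5
(z implies (x iff z)) or (y implies x) = 1 or 3/5 = 1
not z = not 3/5 = 2/5
y implies not z = 4/5 implies 2/5 = 3/5
((z implies (x iff z)) or (y implies x)) and (y implies not z) = 1 and 3/5 = 3/5
((not (z implies (y implies z)) iff not not (x or y)) implies (not (z implies (y iff y)) and (((y or y) and x) or (z iff not x)))) iff (((z implies (x iff z)) or (y implies x)) and (y implies not z)) = 4/5 iff 3/5 = 4/5

4/5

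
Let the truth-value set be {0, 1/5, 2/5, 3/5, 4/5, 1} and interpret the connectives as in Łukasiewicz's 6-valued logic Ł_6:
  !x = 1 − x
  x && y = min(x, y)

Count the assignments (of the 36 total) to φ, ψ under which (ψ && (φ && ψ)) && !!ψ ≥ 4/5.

4

value 1: 1 assignment (counts)
value 4/5: 3 assignments (counts)
value 3/5: 5 assignments
value 2/5: 7 assignments
value 1/5: 9 assignments
value 0: 11 assignments
So 4 of the 36 assignments meet the threshold.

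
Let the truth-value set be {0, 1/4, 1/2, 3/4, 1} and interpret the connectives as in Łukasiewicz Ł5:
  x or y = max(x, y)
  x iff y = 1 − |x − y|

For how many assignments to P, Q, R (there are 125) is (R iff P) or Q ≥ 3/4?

89

value 1: 45 assignments (counts)
value 3/4: 44 assignments (counts)
value 1/2: 24 assignments
value 1/4: 10 assignments
value 0: 2 assignments
So 89 of the 125 assignments meet the threshold.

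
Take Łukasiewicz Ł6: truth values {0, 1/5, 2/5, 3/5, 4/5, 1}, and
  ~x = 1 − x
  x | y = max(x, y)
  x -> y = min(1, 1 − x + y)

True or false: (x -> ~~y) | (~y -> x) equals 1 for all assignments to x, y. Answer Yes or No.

Counterexample: take x = 1/5, y = 0.
~y = ~0 = 1
~~y = ~1 = 0
x -> ~~y = 1/5 -> 0 = 4/5
~y = ~0 = 1
~y -> x = 1 -> 1/5 = 1/5
(x -> ~~y) | (~y -> x) = 4/5 | 1/5 = 4/5
This gives 4/5 ≠ 1.

No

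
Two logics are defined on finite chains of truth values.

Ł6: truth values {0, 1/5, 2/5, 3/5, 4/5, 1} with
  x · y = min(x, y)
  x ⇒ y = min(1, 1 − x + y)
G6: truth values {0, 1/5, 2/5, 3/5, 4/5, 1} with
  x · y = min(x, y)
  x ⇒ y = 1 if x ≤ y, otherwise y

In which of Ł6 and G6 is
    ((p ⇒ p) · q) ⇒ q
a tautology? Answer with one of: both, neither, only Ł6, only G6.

both

In Ł6: every assignment gives 1 — tautology.
In G6: every assignment gives 1 — tautology.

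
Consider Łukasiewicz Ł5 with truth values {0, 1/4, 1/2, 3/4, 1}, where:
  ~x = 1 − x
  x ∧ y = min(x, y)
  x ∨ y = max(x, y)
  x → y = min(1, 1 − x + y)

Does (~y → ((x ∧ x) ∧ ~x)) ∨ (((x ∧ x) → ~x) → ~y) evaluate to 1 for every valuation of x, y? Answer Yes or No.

No

Counterexample: take x = 0, y = 1/4.
~y = ~1/4 = 3/4
x ∧ x = 0 ∧ 0 = 0
~x = ~0 = 1
(x ∧ x) ∧ ~x = 0 ∧ 1 = 0
~y → ((x ∧ x) ∧ ~x) = 3/4 → 0 = 1/4
x ∧ x = 0 ∧ 0 = 0
~x = ~0 = 1
(x ∧ x) → ~x = 0 → 1 = 1
~y = ~1/4 = 3/4
((x ∧ x) → ~x) → ~y = 1 → 3/4 = 3/4
(~y → ((x ∧ x) ∧ ~x)) ∨ (((x ∧ x) → ~x) → ~y) = 1/4 ∨ 3/4 = 3/4
This gives 3/4 ≠ 1.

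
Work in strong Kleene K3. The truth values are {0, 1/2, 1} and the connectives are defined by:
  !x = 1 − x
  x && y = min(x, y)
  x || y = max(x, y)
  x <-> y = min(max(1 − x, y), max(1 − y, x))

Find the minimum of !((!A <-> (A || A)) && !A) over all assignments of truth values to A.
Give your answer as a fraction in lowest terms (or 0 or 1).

Take A = 1/2:
!A = !1/2 = 1/2
A || A = 1/2 || 1/2 = 1/2
!A <-> (A || A) = 1/2 <-> 1/2 = 1/2
!A = !1/2 = 1/2
(!A <-> (A || A)) && !A = 1/2 && 1/2 = 1/2
!((!A <-> (A || A)) && !A) = !1/2 = 1/2
No assignment yields a value below 1/2, so this is the minimum.

1/2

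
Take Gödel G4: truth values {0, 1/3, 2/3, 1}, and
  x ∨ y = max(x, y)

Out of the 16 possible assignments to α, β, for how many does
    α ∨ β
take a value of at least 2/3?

α = 0, β = 0 ↦ 0  <
α = 0, β = 1/3 ↦ 1/3  <
α = 0, β = 2/3 ↦ 2/3  ≥
α = 0, β = 1 ↦ 1  ≥
α = 1/3, β = 0 ↦ 1/3  <
α = 1/3, β = 1/3 ↦ 1/3  <
α = 1/3, β = 2/3 ↦ 2/3  ≥
α = 1/3, β = 1 ↦ 1  ≥
α = 2/3, β = 0 ↦ 2/3  ≥
α = 2/3, β = 1/3 ↦ 2/3  ≥
α = 2/3, β = 2/3 ↦ 2/3  ≥
α = 2/3, β = 1 ↦ 1  ≥
α = 1, β = 0 ↦ 1  ≥
α = 1, β = 1/3 ↦ 1  ≥
α = 1, β = 2/3 ↦ 1  ≥
α = 1, β = 1 ↦ 1  ≥
So 12 of the 16 assignments meet the threshold.

12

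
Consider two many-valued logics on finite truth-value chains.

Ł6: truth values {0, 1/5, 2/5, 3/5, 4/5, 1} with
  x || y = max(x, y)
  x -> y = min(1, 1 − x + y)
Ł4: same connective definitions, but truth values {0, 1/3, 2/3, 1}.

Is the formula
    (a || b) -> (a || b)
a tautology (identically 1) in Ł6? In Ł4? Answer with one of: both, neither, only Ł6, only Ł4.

both

In Ł6: every assignment gives 1 — tautology.
In Ł4: every assignment gives 1 — tautology.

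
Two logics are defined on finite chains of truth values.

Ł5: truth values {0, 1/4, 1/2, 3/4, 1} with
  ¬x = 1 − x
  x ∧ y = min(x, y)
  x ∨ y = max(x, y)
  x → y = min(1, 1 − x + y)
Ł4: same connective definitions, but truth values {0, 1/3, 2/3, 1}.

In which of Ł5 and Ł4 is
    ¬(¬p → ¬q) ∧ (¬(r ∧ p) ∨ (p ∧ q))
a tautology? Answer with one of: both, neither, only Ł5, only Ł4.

neither

In Ł5: at p = 0, q = 0, r = 0 the value is 0 — not a tautology.
In Ł4: at p = 0, q = 0, r = 0 the value is 0 — not a tautology.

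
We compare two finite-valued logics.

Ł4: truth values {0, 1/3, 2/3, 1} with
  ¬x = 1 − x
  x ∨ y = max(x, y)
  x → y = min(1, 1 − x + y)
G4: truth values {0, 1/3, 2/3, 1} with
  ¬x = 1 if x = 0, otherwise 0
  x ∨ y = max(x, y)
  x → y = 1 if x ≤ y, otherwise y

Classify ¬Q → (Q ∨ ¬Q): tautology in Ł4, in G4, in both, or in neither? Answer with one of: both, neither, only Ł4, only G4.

both

In Ł4: every assignment gives 1 — tautology.
In G4: every assignment gives 1 — tautology.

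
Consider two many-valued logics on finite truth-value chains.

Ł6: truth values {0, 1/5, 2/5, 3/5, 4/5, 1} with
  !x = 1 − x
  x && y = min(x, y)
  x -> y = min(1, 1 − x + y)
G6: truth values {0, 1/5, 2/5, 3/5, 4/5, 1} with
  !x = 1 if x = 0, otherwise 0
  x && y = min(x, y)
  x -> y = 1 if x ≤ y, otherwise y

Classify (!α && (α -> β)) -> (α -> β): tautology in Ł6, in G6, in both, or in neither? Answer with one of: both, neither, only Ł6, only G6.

In Ł6: every assignment gives 1 — tautology.
In G6: every assignment gives 1 — tautology.

both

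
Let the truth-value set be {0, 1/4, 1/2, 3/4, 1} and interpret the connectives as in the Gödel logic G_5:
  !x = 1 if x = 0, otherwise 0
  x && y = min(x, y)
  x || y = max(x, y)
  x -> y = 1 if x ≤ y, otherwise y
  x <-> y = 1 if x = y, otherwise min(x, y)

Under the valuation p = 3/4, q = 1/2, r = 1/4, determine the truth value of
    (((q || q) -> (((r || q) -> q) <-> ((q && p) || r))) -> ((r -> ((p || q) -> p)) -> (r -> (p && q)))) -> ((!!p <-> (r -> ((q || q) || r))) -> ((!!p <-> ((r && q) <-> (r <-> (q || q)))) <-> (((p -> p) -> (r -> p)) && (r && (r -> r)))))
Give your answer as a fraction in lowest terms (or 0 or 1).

q || q = 1/2 || 1/2 = 1/2
r || q = 1/4 || 1/2 = 1/2
(r || q) -> q = 1/2 -> 1/2 = 1
q && p = 1/2 && 3/4 = 1/2
(q && p) || r = 1/2 || 1/4 = 1/2
((r || q) -> q) <-> ((q && p) || r) = 1 <-> 1/2 = 1/2
(q || q) -> (((r || q) -> q) <-> ((q && p) || r)) = 1/2 -> 1/2 = 1
p || q = 3/4 || 1/2 = 3/4
(p || q) -> p = 3/4 -> 3/4 = 1
r -> ((p || q) -> p) = 1/4 -> 1 = 1
p && q = 3/4 && 1/2 = 1/2
r -> (p && q) = 1/4 -> 1/2 = 1
(r -> ((p || q) -> p)) -> (r -> (p && q)) = 1 -> 1 = 1
((q || q) -> (((r || q) -> q) <-> ((q && p) || r))) -> ((r -> ((p || q) -> p)) -> (r -> (p && q))) = 1 -> 1 = 1
!p = !3/4 = 0
!!p = !0 = 1
q || q = 1/2 || 1/2 = 1/2
(q || q) || r = 1/2 || 1/4 = 1/2
r -> ((q || q) || r) = 1/4 -> 1/2 = 1
!!p <-> (r -> ((q || q) || r)) = 1 <-> 1 = 1
!p = !3/4 = 0
!!p = !0 = 1
r && q = 1/4 && 1/2 = 1/4
q || q = 1/2 || 1/2 = 1/2
r <-> (q || q) = 1/4 <-> 1/2 = 1/4
(r && q) <-> (r <-> (q || q)) = 1/4 <-> 1/4 = 1
!!p <-> ((r && q) <-> (r <-> (q || q))) = 1 <-> 1 = 1
p -> p = 3/4 -> 3/4 = 1
r -> p = 1/4 -> 3/4 = 1
(p -> p) -> (r -> p) = 1 -> 1 = 1
r -> r = 1/4 -> 1/4 = 1
r && (r -> r) = 1/4 && 1 = 1/4
((p -> p) -> (r -> p)) && (r && (r -> r)) = 1 && 1/4 = 1/4
(!!p <-> ((r && q) <-> (r <-> (q || q)))) <-> (((p -> p) -> (r -> p)) && (r && (r -> r))) = 1 <-> 1/4 = 1/4
(!!p <-> (r -> ((q || q) || r))) -> ((!!p <-> ((r && q) <-> (r <-> (q || q)))) <-> (((p -> p) -> (r -> p)) && (r && (r -> r)))) = 1 -> 1/4 = 1/4
(((q || q) -> (((r || q) -> q) <-> ((q && p) || r))) -> ((r -> ((p || q) -> p)) -> (r -> (p && q)))) -> ((!!p <-> (r -> ((q || q) || r))) -> ((!!p <-> ((r && q) <-> (r <-> (q || q)))) <-> (((p -> p) -> (r -> p)) && (r && (r -> r))))) = 1 -> 1/4 = 1/4

1/4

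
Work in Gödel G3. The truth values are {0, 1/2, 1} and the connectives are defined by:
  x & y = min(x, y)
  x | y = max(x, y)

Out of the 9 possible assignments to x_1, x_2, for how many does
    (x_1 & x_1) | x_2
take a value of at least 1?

x_1 = 0, x_2 = 0 ↦ 0  <
x_1 = 0, x_2 = 1/2 ↦ 1/2  <
x_1 = 0, x_2 = 1 ↦ 1  ≥
x_1 = 1/2, x_2 = 0 ↦ 1/2  <
x_1 = 1/2, x_2 = 1/2 ↦ 1/2  <
x_1 = 1/2, x_2 = 1 ↦ 1  ≥
x_1 = 1, x_2 = 0 ↦ 1  ≥
x_1 = 1, x_2 = 1/2 ↦ 1  ≥
x_1 = 1, x_2 = 1 ↦ 1  ≥
So 5 of the 9 assignments meet the threshold.

5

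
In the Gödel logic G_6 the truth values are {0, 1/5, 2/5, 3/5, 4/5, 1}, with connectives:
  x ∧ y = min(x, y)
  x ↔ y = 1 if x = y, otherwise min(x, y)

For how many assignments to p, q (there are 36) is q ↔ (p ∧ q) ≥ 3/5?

24

value 1: 21 assignments (counts)
value 4/5: 1 assignment (counts)
value 3/5: 2 assignments (counts)
value 2/5: 3 assignments
value 1/5: 4 assignments
value 0: 5 assignments
So 24 of the 36 assignments meet the threshold.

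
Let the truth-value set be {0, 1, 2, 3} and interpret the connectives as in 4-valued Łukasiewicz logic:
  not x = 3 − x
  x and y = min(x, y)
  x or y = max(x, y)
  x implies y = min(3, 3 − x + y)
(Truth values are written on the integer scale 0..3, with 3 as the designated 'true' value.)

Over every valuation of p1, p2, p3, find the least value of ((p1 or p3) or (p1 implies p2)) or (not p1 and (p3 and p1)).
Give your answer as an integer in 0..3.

Take p1 = 1, p2 = 0, p3 = 0:
p1 or p3 = 1 or 0 = 1
p1 implies p2 = 1 implies 0 = 2
(p1 or p3) or (p1 implies p2) = 1 or 2 = 2
not p1 = not 1 = 2
p3 and p1 = 0 and 1 = 0
not p1 and (p3 and p1) = 2 and 0 = 0
((p1 or p3) or (p1 implies p2)) or (not p1 and (p3 and p1)) = 2 or 0 = 2
No assignment yields a value below 2, so this is the minimum.

2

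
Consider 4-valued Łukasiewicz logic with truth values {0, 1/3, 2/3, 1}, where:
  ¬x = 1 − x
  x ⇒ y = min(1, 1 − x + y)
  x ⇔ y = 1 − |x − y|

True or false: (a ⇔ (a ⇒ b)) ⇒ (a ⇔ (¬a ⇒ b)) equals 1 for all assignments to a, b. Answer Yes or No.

No

Counterexample: take a = 2/3, b = 1/3.
a ⇒ b = 2/3 ⇒ 1/3 = 2/3
a ⇔ (a ⇒ b) = 2/3 ⇔ 2/3 = 1
¬a = ¬2/3 = 1/3
¬a ⇒ b = 1/3 ⇒ 1/3 = 1
a ⇔ (¬a ⇒ b) = 2/3 ⇔ 1 = 2/3
(a ⇔ (a ⇒ b)) ⇒ (a ⇔ (¬a ⇒ b)) = 1 ⇒ 2/3 = 2/3
This gives 2/3 ≠ 1.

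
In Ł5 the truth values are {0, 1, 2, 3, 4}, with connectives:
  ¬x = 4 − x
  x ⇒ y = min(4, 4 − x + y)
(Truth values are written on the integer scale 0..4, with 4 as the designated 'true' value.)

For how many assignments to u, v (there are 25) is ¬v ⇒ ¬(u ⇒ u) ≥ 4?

5

value 4: 5 assignments (counts)
value 3: 5 assignments
value 2: 5 assignments
value 1: 5 assignments
value 0: 5 assignments
So 5 of the 25 assignments meet the threshold.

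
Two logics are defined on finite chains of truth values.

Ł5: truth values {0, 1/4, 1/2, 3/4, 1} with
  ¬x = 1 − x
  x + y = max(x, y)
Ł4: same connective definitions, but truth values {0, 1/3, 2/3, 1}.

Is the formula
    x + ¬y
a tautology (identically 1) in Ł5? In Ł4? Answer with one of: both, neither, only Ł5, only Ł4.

neither

In Ł5: at x = 0, y = 1/4 the value is 3/4 — not a tautology.
In Ł4: at x = 0, y = 1/3 the value is 2/3 — not a tautology.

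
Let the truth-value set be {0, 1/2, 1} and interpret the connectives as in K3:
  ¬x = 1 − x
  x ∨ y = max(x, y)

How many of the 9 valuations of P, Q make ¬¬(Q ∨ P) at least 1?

5

P = 0, Q = 0 ↦ 0  <
P = 0, Q = 1/2 ↦ 1/2  <
P = 0, Q = 1 ↦ 1  ≥
P = 1/2, Q = 0 ↦ 1/2  <
P = 1/2, Q = 1/2 ↦ 1/2  <
P = 1/2, Q = 1 ↦ 1  ≥
P = 1, Q = 0 ↦ 1  ≥
P = 1, Q = 1/2 ↦ 1  ≥
P = 1, Q = 1 ↦ 1  ≥
So 5 of the 9 assignments meet the threshold.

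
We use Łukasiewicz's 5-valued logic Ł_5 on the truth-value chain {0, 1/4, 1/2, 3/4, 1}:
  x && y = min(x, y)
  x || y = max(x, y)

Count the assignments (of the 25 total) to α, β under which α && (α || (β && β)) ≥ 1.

value 1: 5 assignments (counts)
value 3/4: 5 assignments
value 1/2: 5 assignments
value 1/4: 5 assignments
value 0: 5 assignments
So 5 of the 25 assignments meet the threshold.

5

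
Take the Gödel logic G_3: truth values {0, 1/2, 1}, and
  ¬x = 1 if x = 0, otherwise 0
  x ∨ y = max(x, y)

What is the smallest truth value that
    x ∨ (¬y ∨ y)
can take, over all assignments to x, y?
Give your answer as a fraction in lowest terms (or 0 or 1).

1/2

Take x = 0, y = 1/2:
¬y = ¬1/2 = 0
¬y ∨ y = 0 ∨ 1/2 = 1/2
x ∨ (¬y ∨ y) = 0 ∨ 1/2 = 1/2
No assignment yields a value below 1/2, so this is the minimum.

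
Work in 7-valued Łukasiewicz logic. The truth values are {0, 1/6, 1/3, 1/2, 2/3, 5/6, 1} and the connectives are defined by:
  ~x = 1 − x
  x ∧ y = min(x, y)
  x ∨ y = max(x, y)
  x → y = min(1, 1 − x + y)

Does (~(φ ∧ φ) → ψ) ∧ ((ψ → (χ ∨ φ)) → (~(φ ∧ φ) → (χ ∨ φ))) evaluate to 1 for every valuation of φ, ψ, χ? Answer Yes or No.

Counterexample: take φ = 0, ψ = 0, χ = 0.
φ ∧ φ = 0 ∧ 0 = 0
~(φ ∧ φ) = ~0 = 1
~(φ ∧ φ) → ψ = 1 → 0 = 0
χ ∨ φ = 0 ∨ 0 = 0
ψ → (χ ∨ φ) = 0 → 0 = 1
~(φ ∧ φ) → (χ ∨ φ) = 1 → 0 = 0
(ψ → (χ ∨ φ)) → (~(φ ∧ φ) → (χ ∨ φ)) = 1 → 0 = 0
(~(φ ∧ φ) → ψ) ∧ ((ψ → (χ ∨ φ)) → (~(φ ∧ φ) → (χ ∨ φ))) = 0 ∧ 0 = 0
This gives 0 ≠ 1.

No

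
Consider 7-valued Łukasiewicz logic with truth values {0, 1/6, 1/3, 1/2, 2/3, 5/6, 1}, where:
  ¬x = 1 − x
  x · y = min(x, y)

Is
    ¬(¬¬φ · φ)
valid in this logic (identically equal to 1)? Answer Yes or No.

Counterexample: take φ = 1/6.
¬φ = ¬1/6 = 5/6
¬¬φ = ¬5/6 = 1/6
¬¬φ · φ = 1/6 · 1/6 = 1/6
¬(¬¬φ · φ) = ¬1/6 = 5/6
This gives 5/6 ≠ 1.

No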